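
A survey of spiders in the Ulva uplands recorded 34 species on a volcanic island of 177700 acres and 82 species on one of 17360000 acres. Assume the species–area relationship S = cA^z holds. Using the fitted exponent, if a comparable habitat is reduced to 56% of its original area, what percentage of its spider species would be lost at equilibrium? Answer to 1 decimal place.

10.5%

z = ln(82/34) / ln(17360000/177700) = 0.8804 / 4.5818 = 0.1921
S_new/S_old = (A_new/A_old)^z = 0.56^0.1921 = exp(0.1921 × -0.5798) = 0.8946
Fraction lost = 1 − 0.8946 = 0.1054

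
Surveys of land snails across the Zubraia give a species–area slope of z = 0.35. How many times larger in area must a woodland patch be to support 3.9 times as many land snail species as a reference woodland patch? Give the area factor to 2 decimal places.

48.84

(A₂/A₁)^0.35 = 3.9, so A₂/A₁ = 3.9^(1/0.35) = 3.9^2.857
ln(A₂/A₁) = ln 3.9 / 0.35 = 1.3610 / 0.35 = 3.8885
A₂/A₁ = e^3.8885 ≈ 48.84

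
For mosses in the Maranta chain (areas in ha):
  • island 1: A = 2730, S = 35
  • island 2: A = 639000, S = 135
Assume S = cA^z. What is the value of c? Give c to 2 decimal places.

z = ln(S₂/S₁) / ln(A₂/A₁) = ln(135/35) / ln(639000/2730) = 1.3499 / 5.4556 = 0.2474
c = S₁ / A₁^z = 35 / 2730^0.2474 = 35 / 7.083 = 4.941

4.94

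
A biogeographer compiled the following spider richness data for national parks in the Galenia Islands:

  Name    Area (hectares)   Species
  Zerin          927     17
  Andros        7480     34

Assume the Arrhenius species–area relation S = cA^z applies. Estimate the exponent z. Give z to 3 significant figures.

0.332

Taking logs: ln S = ln c + z ln A, so z = (ln S₂ − ln S₁)/(ln A₂ − ln A₁).
z = ln(34/17) / ln(7480/927) = ln(2) / ln(8.069) = 0.6931 / 2.0880 = 0.3320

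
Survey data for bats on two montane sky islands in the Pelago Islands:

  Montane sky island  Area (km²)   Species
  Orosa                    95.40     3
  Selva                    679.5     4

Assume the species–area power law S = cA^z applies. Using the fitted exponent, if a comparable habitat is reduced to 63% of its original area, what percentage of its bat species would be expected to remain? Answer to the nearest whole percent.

93%

z = ln(4/3) / ln(679.5/95.4) = 0.2877 / 1.9633 = 0.1465
S_new/S_old = (A_new/A_old)^z = 0.63^0.1465 = exp(0.1465 × -0.4620) = 0.9345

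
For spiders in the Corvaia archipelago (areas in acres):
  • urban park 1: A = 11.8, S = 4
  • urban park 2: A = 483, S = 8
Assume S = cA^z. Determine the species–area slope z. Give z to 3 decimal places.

Taking logs: ln S = ln c + z ln A, so z = (ln S₂ − ln S₁)/(ln A₂ − ln A₁).
z = ln(8/4) / ln(483/11.8) = ln(2) / ln(40.93) = 0.6931 / 3.7119 = 0.1867

0.187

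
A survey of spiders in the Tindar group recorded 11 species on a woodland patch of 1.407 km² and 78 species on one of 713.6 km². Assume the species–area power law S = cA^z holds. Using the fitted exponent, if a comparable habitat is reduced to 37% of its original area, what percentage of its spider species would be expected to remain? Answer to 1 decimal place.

73.1%

z = ln(78/11) / ln(713.6/1.407) = 1.9588 / 6.2289 = 0.3145
S_new/S_old = (A_new/A_old)^z = 0.37^0.3145 = exp(0.3145 × -0.9943) = 0.7315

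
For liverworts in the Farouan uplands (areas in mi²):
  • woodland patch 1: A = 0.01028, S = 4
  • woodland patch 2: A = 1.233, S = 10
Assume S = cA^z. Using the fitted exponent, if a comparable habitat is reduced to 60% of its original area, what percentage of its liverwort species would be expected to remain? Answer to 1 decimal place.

90.7%

z = ln(10/4) / ln(1.233/0.01028) = 0.9163 / 4.7870 = 0.1914
S_new/S_old = (A_new/A_old)^z = 0.6^0.1914 = exp(0.1914 × -0.5108) = 0.9069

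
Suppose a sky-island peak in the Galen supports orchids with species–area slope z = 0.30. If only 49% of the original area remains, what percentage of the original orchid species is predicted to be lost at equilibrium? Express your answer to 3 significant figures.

19.3%

S_new/S_old = (A_new/A_old)^z = 0.49^0.3
= exp(0.3 × ln 0.49) = exp(0.3 × -0.7133) = exp(-0.2140) ≈ 0.8073
Fraction lost = 1 − 0.8073 = 0.1927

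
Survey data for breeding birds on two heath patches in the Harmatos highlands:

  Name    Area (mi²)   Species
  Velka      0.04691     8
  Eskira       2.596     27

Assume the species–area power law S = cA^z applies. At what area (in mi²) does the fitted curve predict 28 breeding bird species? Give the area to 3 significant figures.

z = ln(27/8) / ln(2.596/0.04691) = 1.2164 / 4.0135 = 0.3031
c = 8 / 0.04691^0.3031 = 8 / 0.3956 = 20.22
A = (28/20.22)^(1/0.3031) ⇒ ln A = ln(1.385)/0.3031 = 1.0740
A = e^1.0740 ≈ 2.927 mi²

2.93 mi²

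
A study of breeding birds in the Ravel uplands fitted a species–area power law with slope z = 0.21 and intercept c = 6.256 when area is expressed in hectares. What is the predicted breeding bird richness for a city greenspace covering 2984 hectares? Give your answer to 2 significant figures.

34

S = 6.256 × 2984^0.21
ln S = ln 6.256 + 0.21 × ln 2984 = 1.8335 + 0.21 × 8.0010 = 3.5138
S = e^3.5138 ≈ 33.57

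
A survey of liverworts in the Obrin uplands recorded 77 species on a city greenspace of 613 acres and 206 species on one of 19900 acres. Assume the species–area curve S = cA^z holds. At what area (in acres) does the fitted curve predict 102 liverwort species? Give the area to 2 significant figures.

1700 acres

z = ln(206/77) / ln(19900/613) = 0.9841 / 3.4801 = 0.2828
c = 77 / 613^0.2828 = 77 / 6.141 = 12.54
A = (102/12.54)^(1/0.2828) ⇒ ln A = ln(8.134)/0.2828 = 7.4127
A = e^7.4127 ≈ 1657 acres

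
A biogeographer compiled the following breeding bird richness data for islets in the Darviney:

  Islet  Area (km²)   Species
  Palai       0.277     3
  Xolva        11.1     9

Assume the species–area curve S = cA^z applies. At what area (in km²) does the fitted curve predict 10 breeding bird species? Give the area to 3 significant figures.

z = ln(9/3) / ln(11.1/0.277) = 1.0986 / 3.6907 = 0.2977
c = 3 / 0.277^0.2977 = 3 / 0.6824 = 4.396
A = (10/4.396)^(1/0.2977) ⇒ ln A = ln(2.275)/0.2977 = 2.7609
A = e^2.7609 ≈ 15.81 km²

15.8 km²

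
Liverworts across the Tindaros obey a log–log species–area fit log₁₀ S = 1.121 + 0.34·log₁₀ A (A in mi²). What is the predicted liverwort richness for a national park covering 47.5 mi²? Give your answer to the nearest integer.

S = 13.21 × 47.5^0.34 = 13.21 × 3.716 ≈ 49.1

49 species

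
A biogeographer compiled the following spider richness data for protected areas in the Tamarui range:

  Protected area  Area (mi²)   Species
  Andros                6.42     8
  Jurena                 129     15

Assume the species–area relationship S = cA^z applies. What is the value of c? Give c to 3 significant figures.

z = ln(S₂/S₁) / ln(A₂/A₁) = ln(15/8) / ln(129/6.42) = 0.6286 / 3.0004 = 0.2095
c = S₁ / A₁^z = 8 / 6.42^0.2095 = 8 / 1.476 = 5.419

5.42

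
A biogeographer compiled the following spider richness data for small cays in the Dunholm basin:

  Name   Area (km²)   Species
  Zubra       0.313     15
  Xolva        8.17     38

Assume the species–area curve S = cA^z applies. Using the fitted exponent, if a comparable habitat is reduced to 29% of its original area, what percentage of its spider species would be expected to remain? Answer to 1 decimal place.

z = ln(38/15) / ln(8.17/0.313) = 0.9295 / 3.2620 = 0.2850
S_new/S_old = (A_new/A_old)^z = 0.29^0.2850 = exp(0.2850 × -1.2379) = 0.7028

70.3%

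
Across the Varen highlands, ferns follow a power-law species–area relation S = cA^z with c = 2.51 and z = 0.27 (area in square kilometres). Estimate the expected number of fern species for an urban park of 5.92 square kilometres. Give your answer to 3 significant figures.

S = 2.51 × 5.92^0.27
ln S = ln 2.51 + 0.27 × ln 5.92 = 0.9203 + 0.27 × 1.7783 = 1.4004
S = e^1.4004 ≈ 4.057

4.06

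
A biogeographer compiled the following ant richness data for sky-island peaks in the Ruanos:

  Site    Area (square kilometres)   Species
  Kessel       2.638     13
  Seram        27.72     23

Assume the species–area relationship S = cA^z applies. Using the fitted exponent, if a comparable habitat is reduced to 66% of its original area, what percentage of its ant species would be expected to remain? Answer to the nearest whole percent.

90%

z = ln(23/13) / ln(27.72/2.638) = 0.5705 / 2.3521 = 0.2426
S_new/S_old = (A_new/A_old)^z = 0.66^0.2426 = exp(0.2426 × -0.4155) = 0.9041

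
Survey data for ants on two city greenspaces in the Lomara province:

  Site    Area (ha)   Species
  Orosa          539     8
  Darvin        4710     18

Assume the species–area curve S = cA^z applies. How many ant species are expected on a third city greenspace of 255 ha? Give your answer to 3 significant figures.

6.05

z = ln(18/8) / ln(4710/539) = 0.8109 / 2.1677 = 0.3741
c = 8 / 539^0.3741 = 8 / 10.52 = 0.7607
S₃ = 0.7607 × 255^0.3741 = 0.7607 × 7.948 ≈ 6.046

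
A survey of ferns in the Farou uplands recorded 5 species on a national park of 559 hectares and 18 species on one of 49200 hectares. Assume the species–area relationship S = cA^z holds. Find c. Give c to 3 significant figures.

0.818

z = ln(S₂/S₁) / ln(A₂/A₁) = ln(18/5) / ln(49200/559) = 1.2809 / 4.4775 = 0.2861
c = S₁ / A₁^z = 5 / 559^0.2861 = 5 / 6.109 = 0.8184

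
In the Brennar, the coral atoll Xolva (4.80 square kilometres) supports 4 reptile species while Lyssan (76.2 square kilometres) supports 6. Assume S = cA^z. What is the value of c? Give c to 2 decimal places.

3.18

z = ln(S₂/S₁) / ln(A₂/A₁) = ln(6/4) / ln(76.2/4.8) = 0.4055 / 2.7647 = 0.1467
c = S₁ / A₁^z = 4 / 4.8^0.1467 = 4 / 1.259 = 3.178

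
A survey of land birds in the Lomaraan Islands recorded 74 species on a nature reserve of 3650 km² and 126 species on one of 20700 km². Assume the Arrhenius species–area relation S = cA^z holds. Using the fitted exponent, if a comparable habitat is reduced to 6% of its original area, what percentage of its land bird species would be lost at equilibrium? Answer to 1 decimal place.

57.8%

z = ln(126/74) / ln(20700/3650) = 0.5322 / 1.7354 = 0.3067
S_new/S_old = (A_new/A_old)^z = 0.06^0.3067 = exp(0.3067 × -2.8134) = 0.422
Fraction lost = 1 − 0.422 = 0.578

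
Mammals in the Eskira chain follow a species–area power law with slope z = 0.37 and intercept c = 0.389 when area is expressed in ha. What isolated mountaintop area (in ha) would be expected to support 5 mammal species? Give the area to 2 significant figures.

5 = 0.389 × A^0.37  ⇒  A^0.37 = 5/0.389 = 12.85
ln A = ln(12.85) / 0.37 = 2.5536 / 0.37 = 6.9017
A = e^6.9017 ≈ 993.9 ha

990 ha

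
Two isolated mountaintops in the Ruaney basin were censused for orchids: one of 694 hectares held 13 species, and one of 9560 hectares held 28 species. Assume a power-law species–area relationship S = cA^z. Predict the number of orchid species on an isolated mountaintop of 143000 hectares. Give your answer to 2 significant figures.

62

z = ln(28/13) / ln(9560/694) = 0.7673 / 2.6229 = 0.2925
c = 13 / 694^0.2925 = 13 / 6.779 = 1.918
S₃ = 1.918 × 143000^0.2925 = 1.918 × 32.22 ≈ 61.78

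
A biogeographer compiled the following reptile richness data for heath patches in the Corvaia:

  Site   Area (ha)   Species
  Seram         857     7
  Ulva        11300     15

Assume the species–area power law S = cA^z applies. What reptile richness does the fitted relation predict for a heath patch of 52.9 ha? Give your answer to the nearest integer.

z = ln(15/7) / ln(11300/857) = 0.7621 / 2.5791 = 0.2955
c = 7 / 857^0.2955 = 7 / 7.357 = 0.9515
S₃ = 0.9515 × 52.9^0.2955 = 0.9515 × 3.231 ≈ 3.074

3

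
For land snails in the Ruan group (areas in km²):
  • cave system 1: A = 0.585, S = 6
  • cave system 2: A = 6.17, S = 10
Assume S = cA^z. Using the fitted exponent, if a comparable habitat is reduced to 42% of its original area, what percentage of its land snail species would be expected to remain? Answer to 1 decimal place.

82.9%

z = ln(10/6) / ln(6.17/0.585) = 0.5108 / 2.3558 = 0.2168
S_new/S_old = (A_new/A_old)^z = 0.42^0.2168 = exp(0.2168 × -0.8675) = 0.8285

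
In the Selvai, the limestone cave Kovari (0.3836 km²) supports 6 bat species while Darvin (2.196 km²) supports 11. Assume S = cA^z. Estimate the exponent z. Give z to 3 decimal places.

Taking logs: ln S = ln c + z ln A, so z = (ln S₂ − ln S₁)/(ln A₂ − ln A₁).
z = ln(11/6) / ln(2.196/0.3836) = ln(1.833) / ln(5.725) = 0.6061 / 1.7448 = 0.3474

0.347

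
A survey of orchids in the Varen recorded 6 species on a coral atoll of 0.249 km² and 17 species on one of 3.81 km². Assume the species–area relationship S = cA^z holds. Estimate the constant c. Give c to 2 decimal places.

z = ln(S₂/S₁) / ln(A₂/A₁) = ln(17/6) / ln(3.81/0.249) = 1.0415 / 2.7279 = 0.3818
c = S₁ / A₁^z = 6 / 0.249^0.3818 = 6 / 0.5881 = 10.2

10.20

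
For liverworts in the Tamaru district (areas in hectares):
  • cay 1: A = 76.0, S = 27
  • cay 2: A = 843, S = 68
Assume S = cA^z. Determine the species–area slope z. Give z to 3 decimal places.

0.384

Taking logs: ln S = ln c + z ln A, so z = (ln S₂ − ln S₁)/(ln A₂ − ln A₁).
z = ln(68/27) / ln(843/76) = ln(2.519) / ln(11.09) = 0.9237 / 2.4062 = 0.3839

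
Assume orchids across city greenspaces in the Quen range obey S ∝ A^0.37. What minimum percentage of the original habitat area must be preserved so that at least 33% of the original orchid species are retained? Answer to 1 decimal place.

5.0%

Need (A_new/A_old)^0.37 = 0.33, so A_new/A_old = 0.33^(1/0.37) = 0.33^2.703
ln(A_new/A_old) = ln 0.33 / 0.37 = -1.1087 / 0.37 = -2.9964
A_new/A_old = e^-2.9964 ≈ 0.04997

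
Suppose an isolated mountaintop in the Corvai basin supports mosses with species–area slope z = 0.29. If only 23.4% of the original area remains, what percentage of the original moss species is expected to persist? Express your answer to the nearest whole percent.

S_new/S_old = (A_new/A_old)^z = 0.234^0.29
= exp(0.29 × ln 0.234) = exp(0.29 × -1.4524) = exp(-0.4212) ≈ 0.6563

66%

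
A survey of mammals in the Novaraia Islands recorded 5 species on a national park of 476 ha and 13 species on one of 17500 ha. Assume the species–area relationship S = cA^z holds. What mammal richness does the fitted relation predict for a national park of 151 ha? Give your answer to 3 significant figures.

z = ln(13/5) / ln(17500/476) = 0.9555 / 3.6045 = 0.2651
c = 5 / 476^0.2651 = 5 / 5.126 = 0.9754
S₃ = 0.9754 × 151^0.2651 = 0.9754 × 3.781 ≈ 3.688

3.69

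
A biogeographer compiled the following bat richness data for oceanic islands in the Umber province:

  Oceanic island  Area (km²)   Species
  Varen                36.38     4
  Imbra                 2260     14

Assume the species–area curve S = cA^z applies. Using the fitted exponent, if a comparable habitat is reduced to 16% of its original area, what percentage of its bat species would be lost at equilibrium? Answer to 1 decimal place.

z = ln(14/4) / ln(2260/36.38) = 1.2528 / 4.1291 = 0.3034
S_new/S_old = (A_new/A_old)^z = 0.16^0.3034 = exp(0.3034 × -1.8326) = 0.5735
Fraction lost = 1 − 0.5735 = 0.4265

42.7%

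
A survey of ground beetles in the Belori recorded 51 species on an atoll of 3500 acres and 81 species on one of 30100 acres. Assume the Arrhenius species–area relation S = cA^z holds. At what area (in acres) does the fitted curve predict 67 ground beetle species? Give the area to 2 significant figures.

12000 acres

z = ln(81/51) / ln(30100/3500) = 0.4626 / 2.1518 = 0.2150
c = 51 / 3500^0.2150 = 51 / 5.781 = 8.823
A = (67/8.823)^(1/0.2150) ⇒ ln A = ln(7.594)/0.2150 = 9.4297
A = e^9.4297 ≈ 12453 acres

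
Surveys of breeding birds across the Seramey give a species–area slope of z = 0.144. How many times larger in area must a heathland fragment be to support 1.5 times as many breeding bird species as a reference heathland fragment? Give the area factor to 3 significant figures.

(A₂/A₁)^0.144 = 1.5, so A₂/A₁ = 1.5^(1/0.144) = 1.5^6.944
ln(A₂/A₁) = ln 1.5 / 0.144 = 0.4055 / 0.144 = 2.8157
A₂/A₁ = e^2.8157 ≈ 16.71

16.7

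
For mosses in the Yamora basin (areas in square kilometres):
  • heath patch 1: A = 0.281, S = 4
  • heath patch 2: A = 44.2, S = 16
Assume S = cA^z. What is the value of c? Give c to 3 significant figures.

5.66

z = ln(S₂/S₁) / ln(A₂/A₁) = ln(16/4) / ln(44.2/0.281) = 1.3863 / 5.0581 = 0.2741
c = S₁ / A₁^z = 4 / 0.281^0.2741 = 4 / 0.7062 = 5.664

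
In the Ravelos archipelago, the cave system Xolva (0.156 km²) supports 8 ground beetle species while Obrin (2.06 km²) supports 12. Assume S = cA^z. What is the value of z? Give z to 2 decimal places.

Taking logs: ln S = ln c + z ln A, so z = (ln S₂ − ln S₁)/(ln A₂ − ln A₁).
z = ln(12/8) / ln(2.06/0.156) = ln(1.5) / ln(13.21) = 0.4055 / 2.5806 = 0.1571

0.16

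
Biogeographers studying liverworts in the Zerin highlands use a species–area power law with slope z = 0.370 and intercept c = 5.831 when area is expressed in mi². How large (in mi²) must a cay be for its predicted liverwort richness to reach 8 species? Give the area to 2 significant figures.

2.4 mi²

8 = 5.831 × A^0.37  ⇒  A^0.37 = 8/5.831 = 1.372
ln A = ln(1.372) / 0.37 = 0.3163 / 0.37 = 0.8547
A = e^0.8547 ≈ 2.351 mi²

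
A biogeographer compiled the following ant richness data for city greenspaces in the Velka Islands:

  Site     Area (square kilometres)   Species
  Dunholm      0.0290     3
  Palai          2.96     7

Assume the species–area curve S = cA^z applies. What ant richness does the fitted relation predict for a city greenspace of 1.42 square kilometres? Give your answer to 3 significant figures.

z = ln(7/3) / ln(2.96/0.029) = 0.8473 / 4.6256 = 0.1832
c = 3 / 0.029^0.1832 = 3 / 0.5228 = 5.738
S₃ = 5.738 × 1.42^0.1832 = 5.738 × 1.066 ≈ 6.119

6.12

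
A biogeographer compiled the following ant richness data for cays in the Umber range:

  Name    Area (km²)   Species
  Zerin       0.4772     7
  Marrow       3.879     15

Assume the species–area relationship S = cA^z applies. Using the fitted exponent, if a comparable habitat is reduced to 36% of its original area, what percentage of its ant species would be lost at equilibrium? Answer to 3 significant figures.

z = ln(15/7) / ln(3.879/0.4772) = 0.7621 / 2.0954 = 0.3637
S_new/S_old = (A_new/A_old)^z = 0.36^0.3637 = exp(0.3637 × -1.0217) = 0.6896
Fraction lost = 1 − 0.6896 = 0.3104

31.0%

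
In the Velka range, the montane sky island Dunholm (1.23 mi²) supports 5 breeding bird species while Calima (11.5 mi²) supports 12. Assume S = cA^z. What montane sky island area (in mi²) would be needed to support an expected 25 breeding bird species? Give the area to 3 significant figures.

z = ln(12/5) / ln(11.5/1.23) = 0.8755 / 2.2353 = 0.3917
c = 5 / 1.23^0.3917 = 5 / 1.084 = 4.611
A = (25/4.611)^(1/0.3917) ⇒ ln A = ln(5.422)/0.3917 = 4.3164
A = e^4.3164 ≈ 74.92 mi²

74.9 mi²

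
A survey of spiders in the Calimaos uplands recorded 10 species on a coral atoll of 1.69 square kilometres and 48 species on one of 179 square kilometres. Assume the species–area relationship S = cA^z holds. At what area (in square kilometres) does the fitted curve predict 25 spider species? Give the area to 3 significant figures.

25.7 square kilometres

z = ln(48/10) / ln(179/1.69) = 1.5686 / 4.6627 = 0.3364
c = 10 / 1.69^0.3364 = 10 / 1.193 = 8.382
A = (25/8.382)^(1/0.3364) ⇒ ln A = ln(2.983)/0.3364 = 3.2484
A = e^3.2484 ≈ 25.75 square kilometres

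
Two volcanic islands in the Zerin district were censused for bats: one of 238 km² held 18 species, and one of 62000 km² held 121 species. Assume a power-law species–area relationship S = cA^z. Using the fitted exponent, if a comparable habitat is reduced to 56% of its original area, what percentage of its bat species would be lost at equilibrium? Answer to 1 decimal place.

z = ln(121/18) / ln(62000/238) = 1.9054 / 5.5626 = 0.3425
S_new/S_old = (A_new/A_old)^z = 0.56^0.3425 = exp(0.3425 × -0.5798) = 0.8199
Fraction lost = 1 − 0.8199 = 0.1801

18.0%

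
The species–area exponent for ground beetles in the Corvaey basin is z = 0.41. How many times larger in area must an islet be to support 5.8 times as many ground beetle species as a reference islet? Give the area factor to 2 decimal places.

(A₂/A₁)^0.41 = 5.8, so A₂/A₁ = 5.8^(1/0.41) = 5.8^2.439
ln(A₂/A₁) = ln 5.8 / 0.41 = 1.7579 / 0.41 = 4.2875
A₂/A₁ = e^4.2875 ≈ 72.78

72.78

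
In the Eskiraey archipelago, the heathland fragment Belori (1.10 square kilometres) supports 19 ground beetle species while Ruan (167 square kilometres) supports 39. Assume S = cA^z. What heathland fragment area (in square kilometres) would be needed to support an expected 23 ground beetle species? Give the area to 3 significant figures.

4.18 square kilometres

z = ln(39/19) / ln(167/1.1) = 0.7191 / 5.0227 = 0.1432
c = 19 / 1.1^0.1432 = 19 / 1.014 = 18.74
A = (23/18.74)^(1/0.1432) ⇒ ln A = ln(1.227)/0.1432 = 1.4297
A = e^1.4297 ≈ 4.178 square kilometres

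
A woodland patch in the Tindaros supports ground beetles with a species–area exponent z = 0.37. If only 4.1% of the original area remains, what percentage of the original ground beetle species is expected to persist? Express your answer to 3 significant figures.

30.7%

S_new/S_old = (A_new/A_old)^z = 0.041^0.37
= exp(0.37 × ln 0.041) = exp(0.37 × -3.1942) = exp(-1.1818) ≈ 0.3067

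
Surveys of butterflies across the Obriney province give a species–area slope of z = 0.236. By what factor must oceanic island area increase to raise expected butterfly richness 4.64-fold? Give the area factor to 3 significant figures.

667

(A₂/A₁)^0.236 = 4.64, so A₂/A₁ = 4.64^(1/0.236) = 4.64^4.237
ln(A₂/A₁) = ln 4.64 / 0.236 = 1.5347 / 0.236 = 6.5030
A₂/A₁ = e^6.5030 ≈ 667.2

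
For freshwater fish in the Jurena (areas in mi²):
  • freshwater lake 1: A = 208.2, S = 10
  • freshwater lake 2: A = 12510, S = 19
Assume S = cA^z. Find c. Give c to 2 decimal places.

4.33

z = ln(S₂/S₁) / ln(A₂/A₁) = ln(19/10) / ln(12510/208.2) = 0.6419 / 4.0958 = 0.1567
c = S₁ / A₁^z = 10 / 208.2^0.1567 = 10 / 2.309 = 4.332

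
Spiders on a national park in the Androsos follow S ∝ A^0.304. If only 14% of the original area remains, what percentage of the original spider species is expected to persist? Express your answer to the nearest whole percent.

55%

S_new/S_old = (A_new/A_old)^z = 0.14^0.304
= exp(0.304 × ln 0.14) = exp(0.304 × -1.9661) = exp(-0.5977) ≈ 0.5501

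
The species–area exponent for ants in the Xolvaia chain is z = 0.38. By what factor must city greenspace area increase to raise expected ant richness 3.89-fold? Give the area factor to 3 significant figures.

35.7

(A₂/A₁)^0.38 = 3.89, so A₂/A₁ = 3.89^(1/0.38) = 3.89^2.632
ln(A₂/A₁) = ln 3.89 / 0.38 = 1.3584 / 0.38 = 3.5748
A₂/A₁ = e^3.5748 ≈ 35.69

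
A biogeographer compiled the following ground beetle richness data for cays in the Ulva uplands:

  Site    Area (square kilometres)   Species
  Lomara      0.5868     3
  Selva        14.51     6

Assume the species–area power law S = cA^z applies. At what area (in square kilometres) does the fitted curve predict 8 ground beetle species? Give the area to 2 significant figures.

55 square kilometres

z = ln(6/3) / ln(14.51/0.5868) = 0.6931 / 3.2079 = 0.2161
c = 3 / 0.5868^0.2161 = 3 / 0.8912 = 3.366
A = (8/3.366)^(1/0.2161) ⇒ ln A = ln(2.377)/0.2161 = 4.0062
A = e^4.0062 ≈ 54.94 square kilometres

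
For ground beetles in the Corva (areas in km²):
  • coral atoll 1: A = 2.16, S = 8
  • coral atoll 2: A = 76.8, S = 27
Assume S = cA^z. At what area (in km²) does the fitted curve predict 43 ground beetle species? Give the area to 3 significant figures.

301 km²

z = ln(27/8) / ln(76.8/2.16) = 1.2164 / 3.5711 = 0.3406
c = 8 / 2.16^0.3406 = 8 / 1.3 = 6.154
A = (43/6.154)^(1/0.3406) ⇒ ln A = ln(6.987)/0.3406 = 5.7074
A = e^5.7074 ≈ 301.1 km²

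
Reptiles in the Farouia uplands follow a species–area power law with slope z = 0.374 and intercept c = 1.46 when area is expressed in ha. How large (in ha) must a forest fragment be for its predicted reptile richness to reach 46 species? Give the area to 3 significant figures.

46 = 1.46 × A^0.374  ⇒  A^0.374 = 46/1.46 = 31.51
ln A = ln(31.51) / 0.374 = 3.4502 / 0.374 = 9.2251
A = e^9.2251 ≈ 10149 ha

10100 ha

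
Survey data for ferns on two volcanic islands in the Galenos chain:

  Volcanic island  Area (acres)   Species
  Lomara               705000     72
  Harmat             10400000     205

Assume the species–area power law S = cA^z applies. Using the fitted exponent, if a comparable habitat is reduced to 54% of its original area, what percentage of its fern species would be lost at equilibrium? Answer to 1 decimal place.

21.3%

z = ln(205/72) / ln(10400000/705000) = 1.0463 / 2.6914 = 0.3888
S_new/S_old = (A_new/A_old)^z = 0.54^0.3888 = exp(0.3888 × -0.6162) = 0.787
Fraction lost = 1 − 0.787 = 0.213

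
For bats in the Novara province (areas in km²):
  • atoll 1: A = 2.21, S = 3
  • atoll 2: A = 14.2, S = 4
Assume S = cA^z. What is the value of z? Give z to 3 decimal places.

0.155

Taking logs: ln S = ln c + z ln A, so z = (ln S₂ − ln S₁)/(ln A₂ − ln A₁).
z = ln(4/3) / ln(14.2/2.21) = ln(1.333) / ln(6.425) = 0.2877 / 1.8602 = 0.1546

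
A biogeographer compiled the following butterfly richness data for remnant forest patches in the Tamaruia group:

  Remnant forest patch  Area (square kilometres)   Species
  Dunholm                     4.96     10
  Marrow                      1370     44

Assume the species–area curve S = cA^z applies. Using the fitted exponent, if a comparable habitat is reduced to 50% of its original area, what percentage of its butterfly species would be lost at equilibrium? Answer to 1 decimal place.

z = ln(44/10) / ln(1370/4.96) = 1.4816 / 5.6212 = 0.2636
S_new/S_old = (A_new/A_old)^z = 0.5^0.2636 = exp(0.2636 × -0.6931) = 0.833
Fraction lost = 1 − 0.833 = 0.167

16.7%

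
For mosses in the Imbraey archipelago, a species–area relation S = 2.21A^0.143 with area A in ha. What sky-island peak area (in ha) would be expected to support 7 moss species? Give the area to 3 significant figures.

7 = 2.21 × A^0.143  ⇒  A^0.143 = 7/2.21 = 3.167
ln A = ln(3.167) / 0.143 = 1.1529 / 0.143 = 8.0624
A = e^8.0624 ≈ 3173 ha

3170 ha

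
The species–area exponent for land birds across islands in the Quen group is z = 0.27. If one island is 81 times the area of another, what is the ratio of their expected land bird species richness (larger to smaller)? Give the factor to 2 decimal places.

3.28

S₂/S₁ = (A₂/A₁)^z = 81^0.27
ln(S₂/S₁) = 0.27 × ln 81 = 0.27 × 4.3944 = 1.1865
S₂/S₁ = e^1.1865 ≈ 3.276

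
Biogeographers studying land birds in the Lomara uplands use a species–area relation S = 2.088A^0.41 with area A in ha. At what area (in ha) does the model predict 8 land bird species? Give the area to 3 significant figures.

8 = 2.088 × A^0.41  ⇒  A^0.41 = 8/2.088 = 3.831
ln A = ln(3.831) / 0.41 = 1.3432 / 0.41 = 3.2762
A = e^3.2762 ≈ 26.47 ha

26.5 ha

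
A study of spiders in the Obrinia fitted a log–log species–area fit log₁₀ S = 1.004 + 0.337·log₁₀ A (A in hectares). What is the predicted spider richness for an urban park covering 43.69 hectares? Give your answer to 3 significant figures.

S = 10.09 × 43.69^0.337 = 10.09 × 3.571 ≈ 36.04

36.0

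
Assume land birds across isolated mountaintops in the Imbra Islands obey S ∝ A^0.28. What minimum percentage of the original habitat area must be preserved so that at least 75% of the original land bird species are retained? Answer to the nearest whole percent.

36%

Need (A_new/A_old)^0.28 = 0.75, so A_new/A_old = 0.75^(1/0.28) = 0.75^3.571
ln(A_new/A_old) = ln 0.75 / 0.28 = -0.2877 / 0.28 = -1.0274
A_new/A_old = e^-1.0274 ≈ 0.3579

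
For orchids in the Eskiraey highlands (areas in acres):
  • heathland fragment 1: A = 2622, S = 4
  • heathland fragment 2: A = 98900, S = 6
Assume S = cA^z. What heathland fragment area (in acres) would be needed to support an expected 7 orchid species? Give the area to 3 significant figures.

393000 acres

z = ln(6/4) / ln(98900/2622) = 0.4055 / 3.6302 = 0.1117
c = 4 / 2622^0.1117 = 4 / 2.409 = 1.66
A = (7/1.66)^(1/0.1117) ⇒ ln A = ln(4.216)/0.1117 = 12.8820
A = e^12.8820 ≈ 393168 acres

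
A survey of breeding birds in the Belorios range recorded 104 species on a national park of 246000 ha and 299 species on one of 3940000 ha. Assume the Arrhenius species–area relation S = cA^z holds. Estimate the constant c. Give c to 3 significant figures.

z = ln(S₂/S₁) / ln(A₂/A₁) = ln(299/104) / ln(3940000/246000) = 1.0561 / 2.7736 = 0.3808
c = S₁ / A₁^z = 104 / 246000^0.3808 = 104 / 112.9 = 0.9214

0.921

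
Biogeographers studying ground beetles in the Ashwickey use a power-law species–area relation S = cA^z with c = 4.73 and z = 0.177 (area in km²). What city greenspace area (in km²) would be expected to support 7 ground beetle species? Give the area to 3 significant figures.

7 = 4.73 × A^0.177  ⇒  A^0.177 = 7/4.73 = 1.48
ln A = ln(1.48) / 0.177 = 0.3920 / 0.177 = 2.2146
A = e^2.2146 ≈ 9.158 km²

9.16 km²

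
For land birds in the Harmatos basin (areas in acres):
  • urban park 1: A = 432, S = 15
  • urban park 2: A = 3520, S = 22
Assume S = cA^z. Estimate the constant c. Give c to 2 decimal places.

z = ln(S₂/S₁) / ln(A₂/A₁) = ln(22/15) / ln(3520/432) = 0.3830 / 2.0978 = 0.1826
c = S₁ / A₁^z = 15 / 432^0.1826 = 15 / 3.028 = 4.954

4.95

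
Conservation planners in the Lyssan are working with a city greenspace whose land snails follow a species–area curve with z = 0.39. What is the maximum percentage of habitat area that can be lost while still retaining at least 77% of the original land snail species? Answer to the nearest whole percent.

Need (A_new/A_old)^0.39 = 0.77, so A_new/A_old = 0.77^(1/0.39) = 0.77^2.564
ln(A_new/A_old) = ln 0.77 / 0.39 = -0.2614 / 0.39 = -0.6702
A_new/A_old = e^-0.6702 ≈ 0.5116
Fraction that can be lost = 1 − 0.5116 = 0.4884

49%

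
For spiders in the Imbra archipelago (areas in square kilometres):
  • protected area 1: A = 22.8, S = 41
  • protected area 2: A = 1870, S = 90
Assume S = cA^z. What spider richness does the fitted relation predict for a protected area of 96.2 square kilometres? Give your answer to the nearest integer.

53

z = ln(90/41) / ln(1870/22.8) = 0.7862 / 4.4069 = 0.1784
c = 41 / 22.8^0.1784 = 41 / 1.747 = 23.47
S₃ = 23.47 × 96.2^0.1784 = 23.47 × 2.258 ≈ 53.01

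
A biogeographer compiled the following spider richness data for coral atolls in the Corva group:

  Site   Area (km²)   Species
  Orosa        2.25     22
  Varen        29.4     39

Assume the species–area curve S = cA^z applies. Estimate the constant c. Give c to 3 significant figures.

z = ln(S₂/S₁) / ln(A₂/A₁) = ln(39/22) / ln(29.4/2.25) = 0.5725 / 2.5701 = 0.2228
c = S₁ / A₁^z = 22 / 2.25^0.2228 = 22 / 1.198 = 18.36

18.4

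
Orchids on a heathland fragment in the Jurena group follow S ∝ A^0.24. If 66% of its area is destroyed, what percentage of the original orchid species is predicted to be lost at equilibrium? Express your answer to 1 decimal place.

S_new/S_old = (A_new/A_old)^z = 0.34^0.24
= exp(0.24 × ln 0.34) = exp(0.24 × -1.0788) = exp(-0.2589) ≈ 0.7719
Fraction lost = 1 − 0.7719 = 0.2281

22.8%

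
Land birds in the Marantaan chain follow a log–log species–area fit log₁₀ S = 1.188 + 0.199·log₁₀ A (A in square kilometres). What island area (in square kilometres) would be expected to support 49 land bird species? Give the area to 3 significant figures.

49 = 15.42 × A^0.199  ⇒  A^0.199 = 49/15.42 = 3.178
ln A = ln(3.178) / 0.199 = 1.1563 / 0.199 = 5.8108
A = e^5.8108 ≈ 333.9 square kilometres

334 square kilometres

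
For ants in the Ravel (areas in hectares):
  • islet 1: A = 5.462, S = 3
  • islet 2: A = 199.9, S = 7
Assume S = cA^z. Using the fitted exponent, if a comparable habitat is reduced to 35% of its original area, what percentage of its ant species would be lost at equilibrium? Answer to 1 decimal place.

21.9%

z = ln(7/3) / ln(199.9/5.462) = 0.8473 / 3.6000 = 0.2354
S_new/S_old = (A_new/A_old)^z = 0.35^0.2354 = exp(0.2354 × -1.0498) = 0.7811
Fraction lost = 1 − 0.7811 = 0.2189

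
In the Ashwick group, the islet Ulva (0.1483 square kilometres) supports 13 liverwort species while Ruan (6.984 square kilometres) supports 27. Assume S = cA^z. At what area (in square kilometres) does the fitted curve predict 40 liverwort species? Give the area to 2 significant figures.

55 square kilometres

z = ln(27/13) / ln(6.984/0.1483) = 0.7309 / 3.8521 = 0.1897
c = 13 / 0.1483^0.1897 = 13 / 0.6962 = 18.67
A = (40/18.67)^(1/0.1897) ⇒ ln A = ln(2.142)/0.1897 = 4.0152
A = e^4.0152 ≈ 55.43 square kilometres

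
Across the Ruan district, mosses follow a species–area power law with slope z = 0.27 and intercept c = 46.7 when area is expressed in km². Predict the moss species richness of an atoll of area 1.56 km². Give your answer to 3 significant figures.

52.7

S = 46.7 × 1.56^0.27
ln S = ln 46.7 + 0.27 × ln 1.56 = 3.8437 + 0.27 × 0.4447 = 3.9638
S = e^3.9638 ≈ 52.66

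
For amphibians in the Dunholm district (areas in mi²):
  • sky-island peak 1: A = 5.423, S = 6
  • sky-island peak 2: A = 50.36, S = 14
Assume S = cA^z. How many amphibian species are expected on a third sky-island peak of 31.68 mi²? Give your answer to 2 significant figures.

12

z = ln(14/6) / ln(50.36/5.423) = 0.8473 / 2.2285 = 0.3802
c = 6 / 5.423^0.3802 = 6 / 1.902 = 3.155
S₃ = 3.155 × 31.68^0.3802 = 3.155 × 3.72 ≈ 11.74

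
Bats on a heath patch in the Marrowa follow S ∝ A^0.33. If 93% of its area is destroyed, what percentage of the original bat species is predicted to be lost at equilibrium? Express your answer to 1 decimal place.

58.4%

S_new/S_old = (A_new/A_old)^z = 0.07^0.33
= exp(0.33 × ln 0.07) = exp(0.33 × -2.6593) = exp(-0.8776) ≈ 0.4158
Fraction lost = 1 − 0.4158 = 0.5842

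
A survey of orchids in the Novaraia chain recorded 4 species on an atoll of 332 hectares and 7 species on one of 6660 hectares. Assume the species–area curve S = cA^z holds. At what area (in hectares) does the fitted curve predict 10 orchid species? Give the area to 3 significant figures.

z = ln(7/4) / ln(6660/332) = 0.5596 / 2.9987 = 0.1866
c = 4 / 332^0.1866 = 4 / 2.955 = 1.354
A = (10/1.354)^(1/0.1866) ⇒ ln A = ln(7.386)/0.1866 = 10.7151
A = e^10.7151 ≈ 45033 hectares

45000 hectares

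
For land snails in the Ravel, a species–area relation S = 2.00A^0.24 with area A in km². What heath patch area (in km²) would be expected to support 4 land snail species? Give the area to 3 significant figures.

4 = 2 × A^0.24  ⇒  A^0.24 = 4/2 = 2
ln A = ln(2) / 0.24 = 0.6931 / 0.24 = 2.8881
A = e^2.8881 ≈ 17.96 km²

18.0 km²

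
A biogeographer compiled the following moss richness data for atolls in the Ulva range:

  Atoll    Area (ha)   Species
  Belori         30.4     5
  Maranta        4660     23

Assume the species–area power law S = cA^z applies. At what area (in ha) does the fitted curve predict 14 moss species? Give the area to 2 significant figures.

z = ln(23/5) / ln(4660/30.4) = 1.5261 / 5.0323 = 0.3033
c = 5 / 30.4^0.3033 = 5 / 2.816 = 1.775
A = (14/1.775)^(1/0.3033) ⇒ ln A = ln(7.886)/0.3033 = 6.8097
A = e^6.8097 ≈ 906.6 ha

910 ha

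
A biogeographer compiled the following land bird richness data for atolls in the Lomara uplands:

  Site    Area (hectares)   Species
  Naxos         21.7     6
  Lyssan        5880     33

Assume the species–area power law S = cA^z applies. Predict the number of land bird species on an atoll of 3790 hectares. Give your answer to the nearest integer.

29

z = ln(33/6) / ln(5880/21.7) = 1.7047 / 5.6020 = 0.3043
c = 6 / 21.7^0.3043 = 6 / 2.551 = 2.352
S₃ = 2.352 × 3790^0.3043 = 2.352 × 12.27 ≈ 28.87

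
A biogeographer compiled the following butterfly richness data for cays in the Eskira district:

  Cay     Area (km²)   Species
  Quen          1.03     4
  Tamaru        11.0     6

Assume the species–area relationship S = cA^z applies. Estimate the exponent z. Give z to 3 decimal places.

0.171

Taking logs: ln S = ln c + z ln A, so z = (ln S₂ − ln S₁)/(ln A₂ − ln A₁).
z = ln(6/4) / ln(11/1.03) = ln(1.5) / ln(10.68) = 0.4055 / 2.3683 = 0.1712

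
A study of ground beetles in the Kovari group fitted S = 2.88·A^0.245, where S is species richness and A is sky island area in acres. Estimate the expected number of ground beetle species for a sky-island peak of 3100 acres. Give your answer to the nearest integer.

21

S = 2.88 × 3100^0.245
ln S = ln 2.88 + 0.245 × ln 3100 = 1.0578 + 0.245 × 8.0392 = 3.0274
S = e^3.0274 ≈ 20.64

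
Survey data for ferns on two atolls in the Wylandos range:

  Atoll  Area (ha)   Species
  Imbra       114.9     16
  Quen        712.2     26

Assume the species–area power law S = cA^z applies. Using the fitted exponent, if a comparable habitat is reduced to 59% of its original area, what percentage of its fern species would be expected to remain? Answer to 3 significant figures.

z = ln(26/16) / ln(712.2/114.9) = 0.4855 / 1.8243 = 0.2661
S_new/S_old = (A_new/A_old)^z = 0.59^0.2661 = exp(0.2661 × -0.5276) = 0.869

86.9%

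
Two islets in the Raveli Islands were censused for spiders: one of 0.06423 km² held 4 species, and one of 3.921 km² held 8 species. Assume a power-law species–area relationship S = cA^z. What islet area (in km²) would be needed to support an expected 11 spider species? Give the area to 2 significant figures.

z = ln(8/4) / ln(3.921/0.06423) = 0.6931 / 4.1116 = 0.1686
c = 4 / 0.06423^0.1686 = 4 / 0.6295 = 6.354
A = (11/6.354)^(1/0.1686) ⇒ ln A = ln(1.731)/0.1686 = 3.2554
A = e^3.2554 ≈ 25.93 km²

26 km²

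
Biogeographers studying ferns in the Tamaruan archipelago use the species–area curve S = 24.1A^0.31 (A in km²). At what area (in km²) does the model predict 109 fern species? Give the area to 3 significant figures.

109 = 24.1 × A^0.31  ⇒  A^0.31 = 109/24.1 = 4.523
ln A = ln(4.523) / 0.31 = 1.5091 / 0.31 = 4.8682
A = e^4.8682 ≈ 130.1 km²

130 km²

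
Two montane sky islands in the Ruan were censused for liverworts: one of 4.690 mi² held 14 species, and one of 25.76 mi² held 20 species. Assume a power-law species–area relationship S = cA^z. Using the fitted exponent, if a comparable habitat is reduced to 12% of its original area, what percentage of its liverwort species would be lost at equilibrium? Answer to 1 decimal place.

35.9%

z = ln(20/14) / ln(25.76/4.69) = 0.3567 / 1.7034 = 0.2094
S_new/S_old = (A_new/A_old)^z = 0.12^0.2094 = exp(0.2094 × -2.1203) = 0.6415
Fraction lost = 1 − 0.6415 = 0.3585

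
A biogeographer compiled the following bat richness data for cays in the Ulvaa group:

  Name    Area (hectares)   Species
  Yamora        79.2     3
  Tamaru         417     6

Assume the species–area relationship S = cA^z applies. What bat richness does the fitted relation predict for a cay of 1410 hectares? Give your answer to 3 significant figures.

z = ln(6/3) / ln(417/79.2) = 0.6931 / 1.6611 = 0.4173
c = 3 / 79.2^0.4173 = 3 / 6.199 = 0.484
S₃ = 0.484 × 1410^0.4173 = 0.484 × 20.61 ≈ 9.975

9.98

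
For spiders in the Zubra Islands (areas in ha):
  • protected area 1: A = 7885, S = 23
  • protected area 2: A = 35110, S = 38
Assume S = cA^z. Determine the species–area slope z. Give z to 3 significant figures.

Taking logs: ln S = ln c + z ln A, so z = (ln S₂ − ln S₁)/(ln A₂ − ln A₁).
z = ln(38/23) / ln(35110/7885) = ln(1.652) / ln(4.453) = 0.5021 / 1.4935 = 0.3362

0.336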